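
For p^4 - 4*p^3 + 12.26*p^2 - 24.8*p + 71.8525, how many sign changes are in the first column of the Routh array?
Routh array:
p^4: [1, 12.26, 71.8525]; p^3: [-4, -24.8]; p^2: [6.06, 71.8525]; p^1: [22.6274]; p^0: [71.8525]
First column: [1, -4, 6.06, 22.6274, 71.8525]. Sign changes = 2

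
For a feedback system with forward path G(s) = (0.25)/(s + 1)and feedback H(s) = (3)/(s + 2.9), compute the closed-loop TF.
Closed-loop T = G/(1+GH).
Numerator: G_num * H_den = 0.25*s + 0.725.
Denominator: G_den * H_den + G_num * H_num = (s^2 + 3.9*s + 2.9) + (0.75) = s^2 + 3.9*s + 3.65.
T(s) = (0.25*s + 0.725)/(s^2 + 3.9*s + 3.65)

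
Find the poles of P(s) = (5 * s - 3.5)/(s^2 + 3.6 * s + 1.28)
Set denominator = 0: s^2 + 3.6*s + 1.28 = (s + 3.2)(s + 0.4) = 0 → Poles: -0.4, -3.2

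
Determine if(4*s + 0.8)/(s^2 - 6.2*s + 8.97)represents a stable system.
Denominator: s^2 - 6.2*s + 8.97 = (s - 3.9)(s - 2.3). Poles: 2.3, 3.9. All Re(p)<0: No (unstable)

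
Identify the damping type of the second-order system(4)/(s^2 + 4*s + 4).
Standard form: ωn²/(s²+2ζωn·s+ωn²) gives ωn=2, ζ=1.
Critically damped (ζ = 1)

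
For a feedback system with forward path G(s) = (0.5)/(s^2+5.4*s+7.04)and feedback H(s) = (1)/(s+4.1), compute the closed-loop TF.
Closed-loop T = G/(1+GH).
Numerator: G_num * H_den = 0.5*s + 2.05.
Denominator: G_den * H_den + G_num * H_num = (s^3 + 9.5*s^2 + 29.18*s + 28.864) + (0.5) = s^3 + 9.5*s^2 + 29.18*s + 29.364.
T(s) = (0.5*s + 2.05)/(s^3 + 9.5*s^2 + 29.18*s + 29.364)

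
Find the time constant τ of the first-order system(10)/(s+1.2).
First-order system: τ = -1/pole. Pole = -1.2. τ = -1/(-1.2) = 0.8333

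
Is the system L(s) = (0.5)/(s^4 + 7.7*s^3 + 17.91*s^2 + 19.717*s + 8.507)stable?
Denominator: s^4 + 7.7*s^3 + 17.91*s^2 + 19.717*s + 8.507 = (s + 1)(s + 4.7)(s^2 + 2*s + 1.81). Poles: -1, -1 + 0.9j, -1 - 0.9j, -4.7. All Re(p)<0: Yes (stable)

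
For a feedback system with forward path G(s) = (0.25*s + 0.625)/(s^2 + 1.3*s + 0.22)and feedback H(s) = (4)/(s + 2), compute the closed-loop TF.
Closed-loop T = G/(1+GH).
Numerator: G_num * H_den = 0.25*s^2 + 1.125*s + 1.25.
Denominator: G_den * H_den + G_num * H_num = (s^3 + 3.3*s^2 + 2.82*s + 0.44) + (s + 2.5) = s^3 + 3.3*s^2 + 3.82*s + 2.94.
T(s) = (0.25*s^2 + 1.125*s + 1.25)/(s^3 + 3.3*s^2 + 3.82*s + 2.94)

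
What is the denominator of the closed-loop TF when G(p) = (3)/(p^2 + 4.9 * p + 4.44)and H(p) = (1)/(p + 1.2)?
Characteristic poly = G_den * H_den + G_num * H_num = (p^3 + 6.1*p^2 + 10.32*p + 5.328) + (3) = p^3 + 6.1*p^2 + 10.32*p + 8.328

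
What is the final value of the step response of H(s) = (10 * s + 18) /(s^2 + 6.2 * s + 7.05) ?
FVT: lim_{t→∞} y(t) = lim_{s→0} s*Y(s) where Y(s) = H(s)/s.
= lim_{s→0} H(s) = H(0) = num(0)/den(0) = 18/7.05 = 2.553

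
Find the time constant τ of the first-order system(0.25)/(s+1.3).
First-order system: τ = -1/pole. Pole = -1.3. τ = -1/(-1.3) = 0.7692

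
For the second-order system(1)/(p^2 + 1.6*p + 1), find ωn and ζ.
Standard form: ωn²/(p²+2ζωn·p+ωn²).
const=1=ωn² → ωn=1, p coeff=1.6=2ζωn → ζ=0.8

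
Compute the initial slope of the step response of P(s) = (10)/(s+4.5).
IVT: y'(0⁺) = lim_{s→∞} s²·Y(s) = lim_{s→∞} s·P(s).
deg(num) = 0, deg(den) = 1, relative degree = 1, so s·P(s) → (leading num)/(leading den) = 10/1 = 10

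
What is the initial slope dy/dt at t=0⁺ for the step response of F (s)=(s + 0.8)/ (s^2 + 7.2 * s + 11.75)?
IVT: y'(0⁺) = lim_{s→∞} s²·Y(s) = lim_{s→∞} s·F(s).
deg(num) = 1, deg(den) = 2, relative degree = 1, so s·F(s) → (leading num)/(leading den) = 1/1 = 1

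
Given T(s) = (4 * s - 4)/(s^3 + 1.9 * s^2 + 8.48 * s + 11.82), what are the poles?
Set denominator = 0: s^3 + 1.9*s^2 + 8.48*s + 11.82 = (s + 1.5)(s^2 + 0.4*s + 7.88) = 0 → Poles: -0.2 + 2.8j, -0.2 - 2.8j, -1.5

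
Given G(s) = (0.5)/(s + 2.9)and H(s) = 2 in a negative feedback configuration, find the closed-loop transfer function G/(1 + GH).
Closed-loop T = G/(1+GH).
Numerator: G_num * H_den = 0.5.
Denominator: G_den * H_den + G_num * H_num = (s + 2.9) + (1) = s + 3.9.
T(s) = (0.5)/(s + 3.9)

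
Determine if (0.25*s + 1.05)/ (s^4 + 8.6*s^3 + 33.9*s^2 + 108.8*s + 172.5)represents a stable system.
Denominator: s^4 + 8.6*s^3 + 33.9*s^2 + 108.8*s + 172.5 = (s + 3)(s + 4.6)(s^2 + s + 12.5). Poles: -0.5 + 3.5j, -0.5 - 3.5j, -3, -4.6. All Re(p)<0: Yes (stable)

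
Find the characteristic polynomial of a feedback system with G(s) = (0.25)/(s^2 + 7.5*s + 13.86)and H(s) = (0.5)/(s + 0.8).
Characteristic poly = G_den * H_den + G_num * H_num = (s^3 + 8.3*s^2 + 19.86*s + 11.088) + (0.125) = s^3 + 8.3*s^2 + 19.86*s + 11.213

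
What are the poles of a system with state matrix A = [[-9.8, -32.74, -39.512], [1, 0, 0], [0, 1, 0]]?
Eigenvalues solve det(λI - A) = 0.
Characteristic polynomial: λ^3 + 9.8*λ^2 + 32.74*λ + 39.512 = 0.
Factor: (λ + 4.4)(λ^2 + 5.4*λ + 8.98) = 0.
Roots: -2.7 + 1.3j, -2.7 - 1.3j, -4.4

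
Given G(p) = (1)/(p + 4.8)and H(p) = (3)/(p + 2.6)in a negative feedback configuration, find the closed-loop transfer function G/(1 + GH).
Closed-loop T = G/(1+GH).
Numerator: G_num * H_den = p + 2.6.
Denominator: G_den * H_den + G_num * H_num = (p^2 + 7.4*p + 12.48) + (3) = p^2 + 7.4*p + 15.48.
T(p) = (p + 2.6)/(p^2 + 7.4*p + 15.48)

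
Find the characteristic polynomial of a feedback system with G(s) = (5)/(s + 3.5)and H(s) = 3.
Characteristic poly = G_den * H_den + G_num * H_num = (s + 3.5) + (15) = s + 18.5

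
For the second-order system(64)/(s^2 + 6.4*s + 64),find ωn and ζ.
Standard form: ωn²/(s²+2ζωn·s+ωn²).
const=64=ωn² → ωn=8, s coeff=6.4=2ζωn → ζ=0.4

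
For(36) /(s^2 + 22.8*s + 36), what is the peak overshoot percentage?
Standard form: ωn²/(s²+2ζωn·s+ωn²) → ωn = 6, ζ = 1.9.
ζ ≥ 1, so the response is non-oscillatory: peak overshoot = 0%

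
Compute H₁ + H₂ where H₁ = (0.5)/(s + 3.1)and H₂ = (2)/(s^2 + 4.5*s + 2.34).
Parallel: H = H₁ + H₂ = (n₁·d₂ + n₂·d₁)/(d₁·d₂).
n₁·d₂ = 0.5*s^2 + 2.25*s + 1.17. n₂·d₁ = 2*s + 6.2. Sum = 0.5*s^2 + 4.25*s + 7.37. d₁·d₂ = s^3 + 7.6*s^2 + 16.29*s + 7.254.
H(s) = (0.5*s^2 + 4.25*s + 7.37)/(s^3 + 7.6*s^2 + 16.29*s + 7.254)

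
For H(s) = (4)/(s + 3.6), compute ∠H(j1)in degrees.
Substitute s = j*1: H(j1) = 1.03152 - 0.286533j.
∠H(j1) = atan2(Im, Re) = atan2(-0.286533, 1.03152) = -15.52°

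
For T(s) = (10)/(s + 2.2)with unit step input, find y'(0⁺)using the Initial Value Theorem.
IVT: y'(0⁺) = lim_{s→∞} s²·Y(s) = lim_{s→∞} s·T(s).
deg(num) = 0, deg(den) = 1, relative degree = 1, so s·T(s) → (leading num)/(leading den) = 10/1 = 10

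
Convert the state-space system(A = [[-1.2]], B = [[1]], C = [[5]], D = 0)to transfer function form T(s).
T(s) = C(sI - A)⁻¹B + D.
Characteristic polynomial det(sI - A) = s + 1.2.
Numerator from C·adj(sI-A)·B + D·det(sI-A) = 5.
T(s) = (5)/(s + 1.2)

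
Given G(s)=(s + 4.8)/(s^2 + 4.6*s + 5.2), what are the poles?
Set denominator = 0: s^2 + 4.6*s + 5.2 = (s + 2.6)(s + 2) = 0 → Poles: -2, -2.6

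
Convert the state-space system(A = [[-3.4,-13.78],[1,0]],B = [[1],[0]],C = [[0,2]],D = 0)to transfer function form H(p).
H(p) = C(pI - A)⁻¹B + D.
Characteristic polynomial det(pI - A) = p^2 + 3.4*p + 13.78.
Numerator from C·adj(pI-A)·B + D·det(pI-A) = 2.
H(p) = (2)/(p^2 + 3.4*p + 13.78)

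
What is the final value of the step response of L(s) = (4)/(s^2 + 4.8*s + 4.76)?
FVT: lim_{t→∞} y(t) = lim_{s→0} s*Y(s) where Y(s) = L(s)/s.
= lim_{s→0} L(s) = L(0) = num(0)/den(0) = 4/4.76 = 0.8403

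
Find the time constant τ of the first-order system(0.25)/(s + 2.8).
First-order system: τ = -1/pole. Pole = -2.8. τ = -1/(-2.8) = 0.3571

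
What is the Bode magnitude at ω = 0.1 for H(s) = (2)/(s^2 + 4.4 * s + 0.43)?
Substitute s = j*0.1: H(j0.1) = 2.27027 - 2.37838j.
|H(j0.1)| = sqrt(Re² + Im²) = 3.288.
20*log₁₀(3.288) = 10.34 dB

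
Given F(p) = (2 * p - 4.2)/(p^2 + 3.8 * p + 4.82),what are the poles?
Set denominator = 0: p^2 + 3.8*p + 4.82 = 0 → Poles: -1.9 + 1.1j, -1.9 - 1.1j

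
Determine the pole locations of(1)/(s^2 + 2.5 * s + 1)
Set denominator = 0: s^2 + 2.5*s + 1 = (s + 0.5)(s + 2) = 0 → Poles: -0.5, -2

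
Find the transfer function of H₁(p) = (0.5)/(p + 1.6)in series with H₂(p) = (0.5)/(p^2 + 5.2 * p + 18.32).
Series: H = H₁ · H₂ = (n₁·n₂)/(d₁·d₂).
Num: n₁·n₂ = 0.25. Den: d₁·d₂ = p^3 + 6.8*p^2 + 26.64*p + 29.312.
H(p) = (0.25)/(p^3 + 6.8*p^2 + 26.64*p + 29.312)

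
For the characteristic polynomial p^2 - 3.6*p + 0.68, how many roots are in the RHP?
p^2 - 3.6*p + 0.68 = (p - 0.2)(p - 3.4). Poles: 0.2, 3.4. RHP poles (Re>0): 2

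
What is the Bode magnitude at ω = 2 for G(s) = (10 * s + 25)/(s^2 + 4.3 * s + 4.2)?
Substitute s = j*2: G(j2) = 2.39189 - 2.85135j.
|G(j2)| = sqrt(Re² + Im²) = 3.722.
20*log₁₀(3.722) = 11.41 dB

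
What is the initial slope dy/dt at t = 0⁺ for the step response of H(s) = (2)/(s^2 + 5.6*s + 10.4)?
IVT: y'(0⁺) = lim_{s→∞} s²·Y(s) = lim_{s→∞} s·H(s).
deg(num) = 0, deg(den) = 2, relative degree = 2 ≥ 2, so s·H(s) → 0. Initial slope = 0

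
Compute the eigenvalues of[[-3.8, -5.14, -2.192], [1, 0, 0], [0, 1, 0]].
Eigenvalues solve det(λI - A) = 0.
Characteristic polynomial: λ^3 + 3.8*λ^2 + 5.14*λ + 2.192 = 0.
Factor: (λ + 0.8)(λ^2 + 3*λ + 2.74) = 0.
Roots: -0.8, -1.5 + 0.7j, -1.5 - 0.7j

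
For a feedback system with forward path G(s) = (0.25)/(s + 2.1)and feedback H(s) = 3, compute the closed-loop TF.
Closed-loop T = G/(1+GH).
Numerator: G_num * H_den = 0.25.
Denominator: G_den * H_den + G_num * H_num = (s + 2.1) + (0.75) = s + 2.85.
T(s) = (0.25)/(s + 2.85)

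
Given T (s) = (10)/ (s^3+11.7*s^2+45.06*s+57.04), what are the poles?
Set denominator = 0: s^3 + 11.7*s^2 + 45.06*s + 57.04 = (s + 4)(s + 3.1)(s + 4.6) = 0 → Poles: -3.1, -4, -4.6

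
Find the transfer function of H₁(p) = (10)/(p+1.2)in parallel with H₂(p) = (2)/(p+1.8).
Parallel: H = H₁ + H₂ = (n₁·d₂ + n₂·d₁)/(d₁·d₂).
n₁·d₂ = 10*p + 18. n₂·d₁ = 2*p + 2.4. Sum = 12*p + 20.4. d₁·d₂ = p^2 + 3*p + 2.16.
H(p) = (12*p + 20.4)/(p^2 + 3*p + 2.16)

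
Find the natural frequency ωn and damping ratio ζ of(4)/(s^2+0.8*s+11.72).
Underdamped: complex pole -0.4 + 3.4j. ωn = |pole| = 3.423, ζ = -Re(pole)/ωn = 0.1168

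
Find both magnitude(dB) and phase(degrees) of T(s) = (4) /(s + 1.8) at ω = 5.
Substitute s = j*5: T(j5) = 0.254958 - 0.708215j.
|T| = 20*log₁₀(sqrt(Re²+Im²)) = -2.47 dB.
∠T = atan2(Im, Re) = -70.20°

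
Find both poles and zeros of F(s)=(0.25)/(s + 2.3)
Set denominator = 0: s + 2.3 = 0 → Poles: -2.3
Numerator is a nonzero constant (0.25) → Zeros: none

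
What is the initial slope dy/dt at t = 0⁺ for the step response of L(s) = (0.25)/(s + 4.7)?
IVT: y'(0⁺) = lim_{s→∞} s²·Y(s) = lim_{s→∞} s·L(s).
deg(num) = 0, deg(den) = 1, relative degree = 1, so s·L(s) → (leading num)/(leading den) = 0.25/1 = 0.25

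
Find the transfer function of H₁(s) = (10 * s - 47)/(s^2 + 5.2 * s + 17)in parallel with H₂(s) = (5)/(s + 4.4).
Parallel: H = H₁ + H₂ = (n₁·d₂ + n₂·d₁)/(d₁·d₂).
n₁·d₂ = 10*s^2 - 3*s - 206.8. n₂·d₁ = 5*s^2 + 26*s + 85. Sum = 15*s^2 + 23*s - 121.8. d₁·d₂ = s^3 + 9.6*s^2 + 39.88*s + 74.8.
H(s) = (15*s^2 + 23*s - 121.8)/(s^3 + 9.6*s^2 + 39.88*s + 74.8)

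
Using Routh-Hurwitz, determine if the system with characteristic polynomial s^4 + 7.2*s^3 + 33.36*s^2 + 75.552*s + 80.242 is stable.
Routh array:
s^4: [1, 33.36, 80.242]; s^3: [7.2, 75.552]; s^2: [22.8667, 80.242]; s^1: [50.2863]; s^0: [80.242]
First column: [1, 7.2, 22.8667, 50.2863, 80.242]. Sign changes = 0.
Yes, stable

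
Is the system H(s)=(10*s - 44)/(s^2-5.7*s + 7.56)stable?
Denominator: s^2 - 5.7*s + 7.56 = (s - 3.6)(s - 2.1). Poles: 2.1, 3.6. All Re(p)<0: No (unstable)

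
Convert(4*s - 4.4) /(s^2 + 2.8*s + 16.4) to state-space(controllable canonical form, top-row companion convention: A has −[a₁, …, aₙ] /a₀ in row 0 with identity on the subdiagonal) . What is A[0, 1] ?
Reachable canonical form for den = s^2 + 2.8*s + 16.4: top row of A = -[a₁,a₂,...,aₙ]/a₀, ones on the subdiagonal, zeros elsewhere.
A = [[-2.8, -16.4], [1, 0]].
A[0,1] = -16.4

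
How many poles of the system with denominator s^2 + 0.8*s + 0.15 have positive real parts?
s^2 + 0.8*s + 0.15 = (s + 0.5)(s + 0.3). Poles: -0.3, -0.5. RHP poles (Re>0): 0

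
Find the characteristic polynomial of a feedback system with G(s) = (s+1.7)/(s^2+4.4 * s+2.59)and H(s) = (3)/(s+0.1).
Characteristic poly = G_den * H_den + G_num * H_num = (s^3 + 4.5*s^2 + 3.03*s + 0.259) + (3*s + 5.1) = s^3 + 4.5*s^2 + 6.03*s + 5.359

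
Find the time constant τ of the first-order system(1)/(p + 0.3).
First-order system: τ = -1/pole. Pole = -0.3. τ = -1/(-0.3) = 3.333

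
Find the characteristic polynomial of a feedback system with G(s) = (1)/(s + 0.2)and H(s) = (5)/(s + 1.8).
Characteristic poly = G_den * H_den + G_num * H_num = (s^2 + 2*s + 0.36) + (5) = s^2 + 2*s + 5.36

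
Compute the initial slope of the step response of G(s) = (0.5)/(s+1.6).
IVT: y'(0⁺) = lim_{s→∞} s²·Y(s) = lim_{s→∞} s·G(s).
deg(num) = 0, deg(den) = 1, relative degree = 1, so s·G(s) → (leading num)/(leading den) = 0.5/1 = 0.5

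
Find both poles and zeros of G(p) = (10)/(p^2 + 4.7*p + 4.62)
Set denominator = 0: p^2 + 4.7*p + 4.62 = (p + 3.3)(p + 1.4) = 0 → Poles: -1.4, -3.3
Numerator is a nonzero constant (10) → Zeros: none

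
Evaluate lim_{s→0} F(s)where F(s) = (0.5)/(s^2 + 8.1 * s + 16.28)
DC gain = F(0) = num(0)/den(0) = 0.5/16.28 = 0.03071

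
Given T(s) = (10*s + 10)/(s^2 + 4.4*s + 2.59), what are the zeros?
Set numerator = 0: 10*s + 10 = 0 → Zeros: -1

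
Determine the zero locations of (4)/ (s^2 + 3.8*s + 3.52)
Numerator is a nonzero constant (4) → Zeros: none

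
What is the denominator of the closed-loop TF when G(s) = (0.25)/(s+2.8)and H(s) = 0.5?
Characteristic poly = G_den * H_den + G_num * H_num = (s + 2.8) + (0.125) = s + 2.925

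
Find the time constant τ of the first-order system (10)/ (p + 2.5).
First-order system: τ = -1/pole. Pole = -2.5. τ = -1/(-2.5) = 0.4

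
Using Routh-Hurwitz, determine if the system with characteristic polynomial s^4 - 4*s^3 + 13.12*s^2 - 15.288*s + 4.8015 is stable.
Routh array:
s^4: [1, 13.12, 4.8015]; s^3: [-4, -15.288]; s^2: [9.298, 4.8015]; s^1: [-13.2224]; s^0: [4.8015]
First column: [1, -4, 9.298, -13.2224, 4.8015]. Sign changes = 4.
No, unstable (4 RHP root(s))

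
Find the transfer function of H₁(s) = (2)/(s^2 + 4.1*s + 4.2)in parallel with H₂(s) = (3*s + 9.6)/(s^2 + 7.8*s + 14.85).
Parallel: H = H₁ + H₂ = (n₁·d₂ + n₂·d₁)/(d₁·d₂).
n₁·d₂ = 2*s^2 + 15.6*s + 29.7. n₂·d₁ = 3*s^3 + 21.9*s^2 + 51.96*s + 40.32. Sum = 3*s^3 + 23.9*s^2 + 67.56*s + 70.02. d₁·d₂ = s^4 + 11.9*s^3 + 51.03*s^2 + 93.645*s + 62.37.
H(s) = (3*s^3 + 23.9*s^2 + 67.56*s + 70.02)/(s^4 + 11.9*s^3 + 51.03*s^2 + 93.645*s + 62.37)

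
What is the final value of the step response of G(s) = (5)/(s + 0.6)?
FVT: lim_{t→∞} y(t) = lim_{s→0} s*Y(s) where Y(s) = G(s)/s.
= lim_{s→0} G(s) = G(0) = num(0)/den(0) = 5/0.6 = 8.333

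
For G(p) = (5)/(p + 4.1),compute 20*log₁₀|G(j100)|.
Substitute p = j*100: G(j100) = 0.00204656 - 0.0499161j.
|G(j100)| = sqrt(Re² + Im²) = 0.04996.
20*log₁₀(0.04996) = -26.03 dB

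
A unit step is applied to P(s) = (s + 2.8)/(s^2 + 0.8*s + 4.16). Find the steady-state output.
FVT: lim_{t→∞} y(t) = lim_{s→0} s*Y(s) where Y(s) = P(s)/s.
= lim_{s→0} P(s) = P(0) = num(0)/den(0) = 2.8/4.16 = 0.6731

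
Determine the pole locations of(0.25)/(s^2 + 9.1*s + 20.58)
Set denominator = 0: s^2 + 9.1*s + 20.58 = (s + 4.9)(s + 4.2) = 0 → Poles: -4.2, -4.9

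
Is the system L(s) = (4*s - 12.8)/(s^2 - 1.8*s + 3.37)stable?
Denominator: s^2 - 1.8*s + 3.37. Poles: 0.9 + 1.6j, 0.9 - 1.6j. All Re(p)<0: No (unstable)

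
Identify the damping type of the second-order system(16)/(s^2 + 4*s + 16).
Standard form: ωn²/(s²+2ζωn·s+ωn²) gives ωn=4, ζ=0.5.
Underdamped (ζ = 0.5 < 1)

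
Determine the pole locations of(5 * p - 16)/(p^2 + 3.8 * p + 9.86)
Set denominator = 0: p^2 + 3.8*p + 9.86 = 0 → Poles: -1.9 + 2.5j, -1.9 - 2.5j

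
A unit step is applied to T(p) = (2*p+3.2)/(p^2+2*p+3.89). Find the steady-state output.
FVT: lim_{t→∞} y(t) = lim_{p→0} p*Y(p) where Y(p) = T(p)/p.
= lim_{p→0} T(p) = T(0) = num(0)/den(0) = 3.2/3.89 = 0.8226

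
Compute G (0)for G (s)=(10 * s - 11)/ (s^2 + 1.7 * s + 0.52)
DC gain = G(0) = num(0)/den(0) = -11/0.52 = -21.15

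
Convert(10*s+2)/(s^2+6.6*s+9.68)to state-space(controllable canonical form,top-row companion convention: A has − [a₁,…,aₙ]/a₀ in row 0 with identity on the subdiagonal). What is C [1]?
Reachable canonical form: C = numerator coefficients (right-aligned, zero-padded to length n).
num = 10*s + 2, C = [[10, 2]].
C[1] = 2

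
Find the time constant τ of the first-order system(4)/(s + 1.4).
First-order system: τ = -1/pole. Pole = -1.4. τ = -1/(-1.4) = 0.7143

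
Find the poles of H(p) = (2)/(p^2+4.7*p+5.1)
Set denominator = 0: p^2 + 4.7*p + 5.1 = (p + 3)(p + 1.7) = 0 → Poles: -1.7, -3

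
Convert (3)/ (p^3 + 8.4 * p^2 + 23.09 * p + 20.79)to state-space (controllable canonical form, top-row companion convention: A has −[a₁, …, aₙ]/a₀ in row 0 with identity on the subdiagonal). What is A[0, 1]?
Reachable canonical form for den = p^3 + 8.4*p^2 + 23.09*p + 20.79: top row of A = -[a₁,a₂,...,aₙ]/a₀, ones on the subdiagonal, zeros elsewhere.
A = [[-8.4, -23.09, -20.79], [1, 0, 0], [0, 1, 0]].
A[0,1] = -23.09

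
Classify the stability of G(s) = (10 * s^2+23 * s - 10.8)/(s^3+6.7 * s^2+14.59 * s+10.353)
Denominator: s^3 + 6.7*s^2 + 14.59*s + 10.353 = (s + 2.9)(s + 1.7)(s + 2.1). Poles: -1.7, -2.1, -2.9. Stable (all poles in LHP)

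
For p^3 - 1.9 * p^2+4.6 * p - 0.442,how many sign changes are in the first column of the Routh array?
Routh array:
p^3: [1, 4.6]; p^2: [-1.9, -0.442]; p^1: [4.36737]; p^0: [-0.442]
First column: [1, -1.9, 4.36737, -0.442]. Sign changes = 3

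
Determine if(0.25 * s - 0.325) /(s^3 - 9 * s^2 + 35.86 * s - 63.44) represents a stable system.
Denominator: s^3 - 9*s^2 + 35.86*s - 63.44 = (s - 4)(s^2 - 5*s + 15.86). Poles: 2.5 + 3.1j, 2.5 - 3.1j, 4. All Re(p)<0: No (unstable)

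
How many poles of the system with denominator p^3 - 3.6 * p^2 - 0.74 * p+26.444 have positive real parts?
p^3 - 3.6*p^2 - 0.74*p + 26.444 = (p + 2.2)(p^2 - 5.8*p + 12.02). Poles: -2.2, 2.9 + 1.9j, 2.9 - 1.9j. RHP poles (Re>0): 2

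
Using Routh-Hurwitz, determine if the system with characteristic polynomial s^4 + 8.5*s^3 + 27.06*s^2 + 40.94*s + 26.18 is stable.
Routh array:
s^4: [1, 27.06, 26.18]; s^3: [8.5, 40.94]; s^2: [22.2435, 26.18]; s^1: [30.9357]; s^0: [26.18]
First column: [1, 8.5, 22.2435, 30.9357, 26.18]. Sign changes = 0.
Yes, stable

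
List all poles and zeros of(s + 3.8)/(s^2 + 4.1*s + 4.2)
Set denominator = 0: s^2 + 4.1*s + 4.2 = (s + 2.1)(s + 2) = 0 → Poles: -2, -2.1
Set numerator = 0: s + 3.8 = 0 → Zeros: -3.8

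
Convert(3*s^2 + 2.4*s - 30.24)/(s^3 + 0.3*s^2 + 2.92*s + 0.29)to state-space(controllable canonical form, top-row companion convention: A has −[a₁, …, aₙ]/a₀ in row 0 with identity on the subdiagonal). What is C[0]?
Reachable canonical form: C = numerator coefficients (right-aligned, zero-padded to length n).
num = 3*s^2 + 2.4*s - 30.24, C = [[3, 2.4, -30.24]].
C[0] = 3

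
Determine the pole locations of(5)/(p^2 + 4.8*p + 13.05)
Set denominator = 0: p^2 + 4.8*p + 13.05 = 0 → Poles: -2.4 + 2.7j, -2.4 - 2.7j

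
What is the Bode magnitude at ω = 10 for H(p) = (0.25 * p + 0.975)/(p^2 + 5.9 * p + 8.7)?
Substitute p = j*10: H(j10) = 0.00494914 - 0.024184j.
|H(j10)| = sqrt(Re² + Im²) = 0.02469.
20*log₁₀(0.02469) = -32.15 dB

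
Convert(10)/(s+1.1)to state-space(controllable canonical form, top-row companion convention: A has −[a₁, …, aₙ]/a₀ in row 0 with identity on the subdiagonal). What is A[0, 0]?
Reachable canonical form for den = s + 1.1: top row of A = -[a₁,a₂,...,aₙ]/a₀, ones on the subdiagonal, zeros elsewhere.
A = [[-1.1]].
A[0,0] = -1.1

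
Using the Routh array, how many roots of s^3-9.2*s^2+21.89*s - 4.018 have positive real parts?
Routh array:
s^3: [1, 21.89]; s^2: [-9.2, -4.018]; s^1: [21.4533]; s^0: [-4.018]
First column: [1, -9.2, 21.4533, -4.018]. Sign changes = RHP roots = 3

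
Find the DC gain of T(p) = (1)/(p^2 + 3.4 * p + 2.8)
DC gain = T(0) = num(0)/den(0) = 1/2.8 = 0.3571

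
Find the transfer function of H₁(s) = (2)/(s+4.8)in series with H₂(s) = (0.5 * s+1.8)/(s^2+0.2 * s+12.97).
Series: H = H₁ · H₂ = (n₁·n₂)/(d₁·d₂).
Num: n₁·n₂ = s + 3.6. Den: d₁·d₂ = s^3 + 5*s^2 + 13.93*s + 62.256.
H(s) = (s + 3.6)/(s^3 + 5*s^2 + 13.93*s + 62.256)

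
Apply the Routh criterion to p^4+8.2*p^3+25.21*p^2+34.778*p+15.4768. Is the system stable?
Routh array:
p^4: [1, 25.21, 15.4768]; p^3: [8.2, 34.778]; p^2: [20.9688, 15.4768]; p^1: [28.7257]; p^0: [15.4768]
First column: [1, 8.2, 20.9688, 28.7257, 15.4768]. Sign changes = 0.
Yes, stable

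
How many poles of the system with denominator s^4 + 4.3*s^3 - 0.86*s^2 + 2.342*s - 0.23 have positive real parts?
s^4 + 4.3*s^3 - 0.86*s^2 + 2.342*s - 0.23 = (s - 0.1)(s + 4.6)(s^2 - 0.2*s + 0.5). Poles: -4.6, 0.1, 0.1 + 0.7j, 0.1 - 0.7j. RHP poles (Re>0): 3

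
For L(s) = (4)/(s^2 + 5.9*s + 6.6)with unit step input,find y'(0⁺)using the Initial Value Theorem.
IVT: y'(0⁺) = lim_{s→∞} s²·Y(s) = lim_{s→∞} s·L(s).
deg(num) = 0, deg(den) = 2, relative degree = 2 ≥ 2, so s·L(s) → 0. Initial slope = 0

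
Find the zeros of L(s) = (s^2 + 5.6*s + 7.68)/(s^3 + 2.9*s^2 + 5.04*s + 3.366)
Set numerator = 0: s^2 + 5.6*s + 7.68 = (s + 2.4)(s + 3.2) = 0 → Zeros: -2.4, -3.2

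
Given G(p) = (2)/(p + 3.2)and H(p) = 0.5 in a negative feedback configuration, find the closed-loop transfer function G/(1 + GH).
Closed-loop T = G/(1+GH).
Numerator: G_num * H_den = 2.
Denominator: G_den * H_den + G_num * H_num = (p + 3.2) + (1) = p + 4.2.
T(p) = (2)/(p + 4.2)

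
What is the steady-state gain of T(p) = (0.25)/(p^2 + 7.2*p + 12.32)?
DC gain = T(0) = num(0)/den(0) = 0.25/12.32 = 0.02029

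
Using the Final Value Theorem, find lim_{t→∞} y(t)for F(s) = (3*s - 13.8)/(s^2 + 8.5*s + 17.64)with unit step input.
FVT: lim_{t→∞} y(t) = lim_{s→0} s*Y(s) where Y(s) = F(s)/s.
= lim_{s→0} F(s) = F(0) = num(0)/den(0) = -13.8/17.64 = -0.7823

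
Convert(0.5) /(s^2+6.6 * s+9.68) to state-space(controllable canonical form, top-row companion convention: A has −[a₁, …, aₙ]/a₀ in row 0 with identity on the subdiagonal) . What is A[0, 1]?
Reachable canonical form for den = s^2 + 6.6*s + 9.68: top row of A = -[a₁,a₂,...,aₙ]/a₀, ones on the subdiagonal, zeros elsewhere.
A = [[-6.6, -9.68], [1, 0]].
A[0,1] = -9.68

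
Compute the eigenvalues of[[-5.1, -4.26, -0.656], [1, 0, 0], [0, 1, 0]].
Eigenvalues solve det(λI - A) = 0.
Characteristic polynomial: λ^3 + 5.1*λ^2 + 4.26*λ + 0.656 = 0.
Factor: (λ + 4.1)(λ + 0.8)(λ + 0.2) = 0.
Roots: -0.2, -0.8, -4.1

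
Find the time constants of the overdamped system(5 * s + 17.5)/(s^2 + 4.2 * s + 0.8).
Overdamped: real poles at -4, -0.2. τ = -1/pole → τ₁ = 0.25, τ₂ = 5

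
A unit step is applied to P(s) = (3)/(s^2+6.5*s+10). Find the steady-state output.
FVT: lim_{t→∞} y(t) = lim_{s→0} s*Y(s) where Y(s) = P(s)/s.
= lim_{s→0} P(s) = P(0) = num(0)/den(0) = 3/10 = 0.3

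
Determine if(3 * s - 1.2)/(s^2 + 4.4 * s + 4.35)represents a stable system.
Denominator: s^2 + 4.4*s + 4.35 = (s + 1.5)(s + 2.9). Poles: -1.5, -2.9. All Re(p)<0: Yes (stable)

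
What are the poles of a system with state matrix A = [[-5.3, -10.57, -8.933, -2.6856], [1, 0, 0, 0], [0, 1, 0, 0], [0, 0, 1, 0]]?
Eigenvalues solve det(λI - A) = 0.
Characteristic polynomial: λ^4 + 5.3*λ^3 + 10.57*λ^2 + 8.933*λ + 2.6856 = 0.
Factor: (λ + 0.9)(λ + 0.8)(λ^2 + 3.6*λ + 3.73) = 0.
Roots: -0.8, -0.9, -1.8 + 0.7j, -1.8 - 0.7j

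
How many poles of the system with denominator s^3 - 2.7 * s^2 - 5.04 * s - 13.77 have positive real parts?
s^3 - 2.7*s^2 - 5.04*s - 13.77 = (s - 4.5)(s^2 + 1.8*s + 3.06). Poles: -0.9 + 1.5j, -0.9 - 1.5j, 4.5. RHP poles (Re>0): 1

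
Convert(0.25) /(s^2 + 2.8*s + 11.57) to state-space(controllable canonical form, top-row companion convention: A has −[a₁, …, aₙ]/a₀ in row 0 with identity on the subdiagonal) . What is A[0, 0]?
Reachable canonical form for den = s^2 + 2.8*s + 11.57: top row of A = -[a₁,a₂,...,aₙ]/a₀, ones on the subdiagonal, zeros elsewhere.
A = [[-2.8, -11.57], [1, 0]].
A[0,0] = -2.8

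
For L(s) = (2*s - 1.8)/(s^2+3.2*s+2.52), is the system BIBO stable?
Denominator: s^2 + 3.2*s + 2.52 = (s + 1.8)(s + 1.4). Poles: -1.4, -1.8. All Re(p)<0: Yes (stable)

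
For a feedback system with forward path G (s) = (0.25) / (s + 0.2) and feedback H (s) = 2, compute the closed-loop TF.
Closed-loop T = G/(1+GH).
Numerator: G_num * H_den = 0.25.
Denominator: G_den * H_den + G_num * H_num = (s + 0.2) + (0.5) = s + 0.7.
T(s) = (0.25)/(s + 0.7)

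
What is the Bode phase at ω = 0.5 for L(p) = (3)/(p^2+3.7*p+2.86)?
Substitute p = j*0.5: L(j0.5) = 0.765052 - 0.542278j.
∠L(j0.5) = atan2(Im, Re) = atan2(-0.542278, 0.765052) = -35.33°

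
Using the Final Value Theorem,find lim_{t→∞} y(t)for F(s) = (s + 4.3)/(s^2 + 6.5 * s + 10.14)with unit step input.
FVT: lim_{t→∞} y(t) = lim_{s→0} s*Y(s) where Y(s) = F(s)/s.
= lim_{s→0} F(s) = F(0) = num(0)/den(0) = 4.3/10.14 = 0.4241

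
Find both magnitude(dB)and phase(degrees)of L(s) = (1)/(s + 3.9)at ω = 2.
Substitute s = j*2: L(j2) = 0.203019 - 0.104112j.
|L| = 20*log₁₀(sqrt(Re²+Im²)) = -12.84 dB.
∠L = atan2(Im, Re) = -27.15°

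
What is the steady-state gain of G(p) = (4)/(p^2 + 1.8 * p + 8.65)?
DC gain = G(0) = num(0)/den(0) = 4/8.65 = 0.4624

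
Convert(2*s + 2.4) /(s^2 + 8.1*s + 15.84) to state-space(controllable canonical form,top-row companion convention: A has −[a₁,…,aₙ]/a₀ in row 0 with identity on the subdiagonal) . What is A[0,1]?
Reachable canonical form for den = s^2 + 8.1*s + 15.84: top row of A = -[a₁,a₂,...,aₙ]/a₀, ones on the subdiagonal, zeros elsewhere.
A = [[-8.1, -15.84], [1, 0]].
A[0,1] = -15.84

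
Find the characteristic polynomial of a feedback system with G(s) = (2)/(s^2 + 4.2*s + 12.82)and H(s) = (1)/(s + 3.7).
Characteristic poly = G_den * H_den + G_num * H_num = (s^3 + 7.9*s^2 + 28.36*s + 47.434) + (2) = s^3 + 7.9*s^2 + 28.36*s + 49.434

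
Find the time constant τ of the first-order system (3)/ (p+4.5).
First-order system: τ = -1/pole. Pole = -4.5. τ = -1/(-4.5) = 0.2222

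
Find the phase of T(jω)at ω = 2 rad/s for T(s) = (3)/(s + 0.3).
Substitute s = j*2: T(j2) = 0.220049 - 1.46699j.
∠T(j2) = atan2(Im, Re) = atan2(-1.46699, 0.220049) = -81.47°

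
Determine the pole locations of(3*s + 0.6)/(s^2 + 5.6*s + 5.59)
Set denominator = 0: s^2 + 5.6*s + 5.59 = (s + 4.3)(s + 1.3) = 0 → Poles: -1.3, -4.3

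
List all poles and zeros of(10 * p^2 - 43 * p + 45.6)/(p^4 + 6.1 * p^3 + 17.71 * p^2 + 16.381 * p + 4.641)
Set denominator = 0: p^4 + 6.1*p^3 + 17.71*p^2 + 16.381*p + 4.641 = (p + 0.6)(p + 0.7)(p^2 + 4.8*p + 11.05) = 0 → Poles: -0.6, -0.7, -2.4 + 2.3j, -2.4 - 2.3j
Set numerator = 0: 10*p^2 - 43*p + 45.6 = 10*(p - 2.4)(p - 1.9) = 0 → Zeros: 1.9, 2.4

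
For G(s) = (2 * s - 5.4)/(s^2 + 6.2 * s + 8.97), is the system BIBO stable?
Denominator: s^2 + 6.2*s + 8.97 = (s + 2.3)(s + 3.9). Poles: -2.3, -3.9. All Re(p)<0: Yes (stable)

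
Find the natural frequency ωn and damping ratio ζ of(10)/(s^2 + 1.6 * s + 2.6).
Underdamped: complex pole -0.8 + 1.4j. ωn = |pole| = 1.612, ζ = -Re(pole)/ωn = 0.4961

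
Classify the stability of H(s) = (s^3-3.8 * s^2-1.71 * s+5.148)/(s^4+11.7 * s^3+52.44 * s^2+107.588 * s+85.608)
Denominator: s^4 + 11.7*s^3 + 52.44*s^2 + 107.588*s + 85.608 = (s + 3.6)(s + 2.9)(s^2 + 5.2*s + 8.2). Poles: -2.6 + 1.2j, -2.6 - 1.2j, -2.9, -3.6. Stable (all poles in LHP)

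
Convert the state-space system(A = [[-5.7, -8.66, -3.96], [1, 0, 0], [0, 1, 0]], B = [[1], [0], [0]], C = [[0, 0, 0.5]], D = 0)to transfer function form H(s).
H(s) = C(sI - A)⁻¹B + D.
Characteristic polynomial det(sI - A) = s^3 + 5.7*s^2 + 8.66*s + 3.96.
Numerator from C·adj(sI-A)·B + D·det(sI-A) = 0.5.
H(s) = (0.5)/(s^3 + 5.7*s^2 + 8.66*s + 3.96)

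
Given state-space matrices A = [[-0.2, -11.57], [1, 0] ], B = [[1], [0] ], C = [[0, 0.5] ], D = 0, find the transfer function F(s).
F(s) = C(sI - A)⁻¹B + D.
Characteristic polynomial det(sI - A) = s^2 + 0.2*s + 11.57.
Numerator from C·adj(sI-A)·B + D·det(sI-A) = 0.5.
F(s) = (0.5)/(s^2 + 0.2*s + 11.57)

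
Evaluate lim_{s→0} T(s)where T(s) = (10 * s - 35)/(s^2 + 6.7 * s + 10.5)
DC gain = T(0) = num(0)/den(0) = -35/10.5 = -3.333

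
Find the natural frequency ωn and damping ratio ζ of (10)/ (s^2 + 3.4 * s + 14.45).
Underdamped: complex pole -1.7 + 3.4j. ωn = |pole| = 3.801, ζ = -Re(pole)/ωn = 0.4472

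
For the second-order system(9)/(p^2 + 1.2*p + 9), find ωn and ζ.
Standard form: ωn²/(p²+2ζωn·p+ωn²).
const=9=ωn² → ωn=3, p coeff=1.2=2ζωn → ζ=0.2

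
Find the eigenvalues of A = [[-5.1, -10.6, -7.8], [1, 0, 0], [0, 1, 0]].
Eigenvalues solve det(λI - A) = 0.
Characteristic polynomial: λ^3 + 5.1*λ^2 + 10.6*λ + 7.8 = 0.
Factor: (λ + 1.5)(λ^2 + 3.6*λ + 5.2) = 0.
Roots: -1.5, -1.8 + 1.4j, -1.8 - 1.4j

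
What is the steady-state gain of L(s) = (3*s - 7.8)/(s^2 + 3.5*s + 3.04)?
DC gain = L(0) = num(0)/den(0) = -7.8/3.04 = -2.566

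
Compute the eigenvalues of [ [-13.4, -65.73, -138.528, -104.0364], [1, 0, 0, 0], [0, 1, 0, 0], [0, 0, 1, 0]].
Eigenvalues solve det(λI - A) = 0.
Characteristic polynomial: λ^4 + 13.4*λ^3 + 65.73*λ^2 + 138.528*λ + 104.0364 = 0.
Factor: (λ + 3.9)(λ + 3.9)(λ + 1.8)(λ + 3.8) = 0.
Roots: -1.8, -3.8, -3.9, -3.9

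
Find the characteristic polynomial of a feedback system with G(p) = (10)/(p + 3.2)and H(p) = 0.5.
Characteristic poly = G_den * H_den + G_num * H_num = (p + 3.2) + (5) = p + 8.2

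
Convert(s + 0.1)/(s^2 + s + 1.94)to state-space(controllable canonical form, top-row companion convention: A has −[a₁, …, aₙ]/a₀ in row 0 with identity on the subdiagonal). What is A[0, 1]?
Reachable canonical form for den = s^2 + s + 1.94: top row of A = -[a₁,a₂,...,aₙ]/a₀, ones on the subdiagonal, zeros elsewhere.
A = [[-1, -1.94], [1, 0]].
A[0,1] = -1.94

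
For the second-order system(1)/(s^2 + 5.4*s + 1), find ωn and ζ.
Standard form: ωn²/(s²+2ζωn·s+ωn²).
const=1=ωn² → ωn=1, s coeff=5.4=2ζωn → ζ=2.7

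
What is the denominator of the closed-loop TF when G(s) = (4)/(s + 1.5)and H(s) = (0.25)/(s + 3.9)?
Characteristic poly = G_den * H_den + G_num * H_num = (s^2 + 5.4*s + 5.85) + (1) = s^2 + 5.4*s + 6.85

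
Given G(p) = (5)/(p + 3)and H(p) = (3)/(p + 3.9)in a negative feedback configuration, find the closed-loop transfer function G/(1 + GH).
Closed-loop T = G/(1+GH).
Numerator: G_num * H_den = 5*p + 19.5.
Denominator: G_den * H_den + G_num * H_num = (p^2 + 6.9*p + 11.7) + (15) = p^2 + 6.9*p + 26.7.
T(p) = (5*p + 19.5)/(p^2 + 6.9*p + 26.7)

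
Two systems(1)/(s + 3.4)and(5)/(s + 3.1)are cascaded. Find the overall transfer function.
Series: H = H₁ · H₂ = (n₁·n₂)/(d₁·d₂).
Num: n₁·n₂ = 5. Den: d₁·d₂ = s^2 + 6.5*s + 10.54.
H(s) = (5)/(s^2 + 6.5*s + 10.54)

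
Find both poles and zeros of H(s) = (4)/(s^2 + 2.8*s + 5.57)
Set denominator = 0: s^2 + 2.8*s + 5.57 = 0 → Poles: -1.4 + 1.9j, -1.4 - 1.9j
Numerator is a nonzero constant (4) → Zeros: none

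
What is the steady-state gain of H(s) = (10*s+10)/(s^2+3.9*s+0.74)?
DC gain = H(0) = num(0)/den(0) = 10/0.74 = 13.51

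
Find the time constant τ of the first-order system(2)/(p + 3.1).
First-order system: τ = -1/pole. Pole = -3.1. τ = -1/(-3.1) = 0.3226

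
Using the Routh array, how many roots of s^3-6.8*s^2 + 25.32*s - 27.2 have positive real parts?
Routh array:
s^3: [1, 25.32]; s^2: [-6.8, -27.2]; s^1: [21.32]; s^0: [-27.2]
First column: [1, -6.8, 21.32, -27.2]. Sign changes = RHP roots = 3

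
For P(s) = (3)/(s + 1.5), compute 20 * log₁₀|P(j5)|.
Substitute s = j*5: P(j5) = 0.165138 - 0.550459j.
|P(j5)| = sqrt(Re² + Im²) = 0.5747.
20*log₁₀(0.5747) = -4.81 dB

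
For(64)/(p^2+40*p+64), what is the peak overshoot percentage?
Standard form: ωn²/(p²+2ζωn·p+ωn²) → ωn = 8, ζ = 2.5.
ζ ≥ 1, so the response is non-oscillatory: peak overshoot = 0%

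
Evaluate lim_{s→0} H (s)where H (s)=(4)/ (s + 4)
DC gain = H(0) = num(0)/den(0) = 4/4 = 1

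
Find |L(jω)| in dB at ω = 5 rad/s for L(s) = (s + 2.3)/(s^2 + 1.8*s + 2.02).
Substitute s = j*5: L(j5) = -0.0128948 - 0.222631j.
|L(j5)| = sqrt(Re² + Im²) = 0.223.
20*log₁₀(0.223) = -13.03 dB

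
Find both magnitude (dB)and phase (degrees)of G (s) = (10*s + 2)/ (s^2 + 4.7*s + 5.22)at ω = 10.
Substitute s = j*10: G(j10) = 0.402997 - 0.855235j.
|G| = 20*log₁₀(sqrt(Re²+Im²)) = -0.49 dB.
∠G = atan2(Im, Re) = -64.77°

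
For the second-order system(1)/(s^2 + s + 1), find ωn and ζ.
Standard form: ωn²/(s²+2ζωn·s+ωn²).
const=1=ωn² → ωn=1, s coeff=1=2ζωn → ζ=0.5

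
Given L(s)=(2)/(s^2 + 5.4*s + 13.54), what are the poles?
Set denominator = 0: s^2 + 5.4*s + 13.54 = 0 → Poles: -2.7 + 2.5j, -2.7 - 2.5j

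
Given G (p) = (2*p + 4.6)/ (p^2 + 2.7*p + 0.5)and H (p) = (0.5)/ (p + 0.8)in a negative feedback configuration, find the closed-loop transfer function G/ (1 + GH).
Closed-loop T = G/(1+GH).
Numerator: G_num * H_den = 2*p^2 + 6.2*p + 3.68.
Denominator: G_den * H_den + G_num * H_num = (p^3 + 3.5*p^2 + 2.66*p + 0.4) + (p + 2.3) = p^3 + 3.5*p^2 + 3.66*p + 2.7.
T(p) = (2*p^2 + 6.2*p + 3.68)/(p^3 + 3.5*p^2 + 3.66*p + 2.7)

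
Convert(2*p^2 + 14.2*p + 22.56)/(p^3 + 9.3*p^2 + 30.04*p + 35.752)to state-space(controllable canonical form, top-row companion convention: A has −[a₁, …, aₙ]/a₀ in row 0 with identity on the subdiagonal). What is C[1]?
Reachable canonical form: C = numerator coefficients (right-aligned, zero-padded to length n).
num = 2*p^2 + 14.2*p + 22.56, C = [[2, 14.2, 22.56]].
C[1] = 14.2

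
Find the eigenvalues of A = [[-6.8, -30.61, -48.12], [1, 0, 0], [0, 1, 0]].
Eigenvalues solve det(λI - A) = 0.
Characteristic polynomial: λ^3 + 6.8*λ^2 + 30.61*λ + 48.12 = 0.
Factor: (λ + 2.4)(λ^2 + 4.4*λ + 20.05) = 0.
Roots: -2.2 + 3.9j, -2.2 - 3.9j, -2.4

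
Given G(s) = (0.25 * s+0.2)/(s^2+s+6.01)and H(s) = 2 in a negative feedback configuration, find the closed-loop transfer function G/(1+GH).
Closed-loop T = G/(1+GH).
Numerator: G_num * H_den = 0.25*s + 0.2.
Denominator: G_den * H_den + G_num * H_num = (s^2 + s + 6.01) + (0.5*s + 0.4) = s^2 + 1.5*s + 6.41.
T(s) = (0.25*s + 0.2)/(s^2 + 1.5*s + 6.41)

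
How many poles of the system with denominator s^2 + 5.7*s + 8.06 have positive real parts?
s^2 + 5.7*s + 8.06 = (s + 3.1)(s + 2.6). Poles: -2.6, -3.1. RHP poles (Re>0): 0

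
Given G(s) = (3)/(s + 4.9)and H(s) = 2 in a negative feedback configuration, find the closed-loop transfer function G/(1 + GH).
Closed-loop T = G/(1+GH).
Numerator: G_num * H_den = 3.
Denominator: G_den * H_den + G_num * H_num = (s + 4.9) + (6) = s + 10.9.
T(s) = (3)/(s + 10.9)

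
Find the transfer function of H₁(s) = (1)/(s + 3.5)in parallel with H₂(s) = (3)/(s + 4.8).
Parallel: H = H₁ + H₂ = (n₁·d₂ + n₂·d₁)/(d₁·d₂).
n₁·d₂ = s + 4.8. n₂·d₁ = 3*s + 10.5. Sum = 4*s + 15.3. d₁·d₂ = s^2 + 8.3*s + 16.8.
H(s) = (4*s + 15.3)/(s^2 + 8.3*s + 16.8)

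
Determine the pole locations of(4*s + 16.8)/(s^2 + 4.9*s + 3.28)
Set denominator = 0: s^2 + 4.9*s + 3.28 = (s + 0.8)(s + 4.1) = 0 → Poles: -0.8, -4.1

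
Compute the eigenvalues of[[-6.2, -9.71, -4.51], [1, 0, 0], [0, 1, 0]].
Eigenvalues solve det(λI - A) = 0.
Characteristic polynomial: λ^3 + 6.2*λ^2 + 9.71*λ + 4.51 = 0.
Factor: (λ + 1)(λ + 4.1)(λ + 1.1) = 0.
Roots: -1, -1.1, -4.1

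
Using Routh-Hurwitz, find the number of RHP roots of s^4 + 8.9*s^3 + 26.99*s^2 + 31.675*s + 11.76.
Routh array:
s^4: [1, 26.99, 11.76]; s^3: [8.9, 31.675]; s^2: [23.431, 11.76]; s^1: [27.2081]; s^0: [11.76]
First column: [1, 8.9, 23.431, 27.2081, 11.76]. Sign changes = RHP roots = 0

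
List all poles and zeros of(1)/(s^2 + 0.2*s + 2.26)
Set denominator = 0: s^2 + 0.2*s + 2.26 = 0 → Poles: -0.1 + 1.5j, -0.1 - 1.5j
Numerator is a nonzero constant (1) → Zeros: none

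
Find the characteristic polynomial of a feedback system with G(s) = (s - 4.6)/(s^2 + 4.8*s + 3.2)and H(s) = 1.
Characteristic poly = G_den * H_den + G_num * H_num = (s^2 + 4.8*s + 3.2) + (s - 4.6) = s^2 + 5.8*s - 1.4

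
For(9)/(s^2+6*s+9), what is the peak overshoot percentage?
Standard form: ωn²/(s²+2ζωn·s+ωn²) → ωn = 3, ζ = 1.
ζ ≥ 1, so the response is non-oscillatory: peak overshoot = 0%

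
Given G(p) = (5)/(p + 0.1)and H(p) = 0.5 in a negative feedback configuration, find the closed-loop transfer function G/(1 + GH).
Closed-loop T = G/(1+GH).
Numerator: G_num * H_den = 5.
Denominator: G_den * H_den + G_num * H_num = (p + 0.1) + (2.5) = p + 2.6.
T(p) = (5)/(p + 2.6)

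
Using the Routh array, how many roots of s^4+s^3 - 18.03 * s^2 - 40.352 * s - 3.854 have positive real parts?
Routh array:
s^4: [1, -18.03, -3.854]; s^3: [1, -40.352]; s^2: [22.322, -3.854]; s^1: [-40.1793]; s^0: [-3.854]
First column: [1, 1, 22.322, -40.1793, -3.854]. Sign changes = RHP roots = 1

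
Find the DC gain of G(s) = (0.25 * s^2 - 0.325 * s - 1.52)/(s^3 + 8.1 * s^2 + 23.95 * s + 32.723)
DC gain = G(0) = num(0)/den(0) = -1.52/32.723 = -0.04645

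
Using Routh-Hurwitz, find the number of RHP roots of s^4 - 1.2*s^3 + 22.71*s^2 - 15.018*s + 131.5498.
Routh array:
s^4: [1, 22.71, 131.5498]; s^3: [-1.2, -15.018]; s^2: [10.195, 131.5498]; s^1: [0.466037]; s^0: [131.5498]
First column: [1, -1.2, 10.195, 0.466037, 131.5498]. Sign changes = RHP roots = 2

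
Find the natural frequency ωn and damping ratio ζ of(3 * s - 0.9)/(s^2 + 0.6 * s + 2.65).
Underdamped: complex pole -0.3 + 1.6j. ωn = |pole| = 1.628, ζ = -Re(pole)/ωn = 0.1843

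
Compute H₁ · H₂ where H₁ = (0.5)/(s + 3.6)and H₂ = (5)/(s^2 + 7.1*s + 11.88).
Series: H = H₁ · H₂ = (n₁·n₂)/(d₁·d₂).
Num: n₁·n₂ = 2.5. Den: d₁·d₂ = s^3 + 10.7*s^2 + 37.44*s + 42.768.
H(s) = (2.5)/(s^3 + 10.7*s^2 + 37.44*s + 42.768)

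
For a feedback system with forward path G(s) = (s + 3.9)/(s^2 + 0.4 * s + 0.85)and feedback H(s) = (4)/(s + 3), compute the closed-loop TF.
Closed-loop T = G/(1+GH).
Numerator: G_num * H_den = s^2 + 6.9*s + 11.7.
Denominator: G_den * H_den + G_num * H_num = (s^3 + 3.4*s^2 + 2.05*s + 2.55) + (4*s + 15.6) = s^3 + 3.4*s^2 + 6.05*s + 18.15.
T(s) = (s^2 + 6.9*s + 11.7)/(s^3 + 3.4*s^2 + 6.05*s + 18.15)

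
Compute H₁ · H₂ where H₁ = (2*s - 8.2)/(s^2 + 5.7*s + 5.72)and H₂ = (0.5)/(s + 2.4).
Series: H = H₁ · H₂ = (n₁·n₂)/(d₁·d₂).
Num: n₁·n₂ = s - 4.1. Den: d₁·d₂ = s^3 + 8.1*s^2 + 19.4*s + 13.728.
H(s) = (s - 4.1)/(s^3 + 8.1*s^2 + 19.4*s + 13.728)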